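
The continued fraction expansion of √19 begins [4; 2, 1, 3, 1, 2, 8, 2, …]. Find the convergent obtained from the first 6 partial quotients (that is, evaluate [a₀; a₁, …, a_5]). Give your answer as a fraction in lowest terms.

170/39

a_0 = 4: 4/1
a_1 = 2: 9/2
a_2 = 1: 13/3
a_3 = 3: 48/11
a_4 = 1: 61/14
a_5 = 2: 170/39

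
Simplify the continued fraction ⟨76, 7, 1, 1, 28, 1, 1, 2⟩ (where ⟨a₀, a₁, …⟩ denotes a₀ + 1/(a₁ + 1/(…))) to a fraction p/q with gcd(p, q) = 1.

166351/2185

Start with 2.
1 + 1/(2/1) = 1 + 1/2 = 3/2
1 + 1/(3/2) = 1 + 2/3 = 5/3
28 + 1/(5/3) = 28 + 3/5 = 143/5
1 + 1/(143/5) = 1 + 5/143 = 148/143
1 + 1/(148/143) = 1 + 143/148 = 291/148
7 + 1/(291/148) = 7 + 148/291 = 2185/291
76 + 1/(2185/291) = 76 + 291/2185 = 166351/2185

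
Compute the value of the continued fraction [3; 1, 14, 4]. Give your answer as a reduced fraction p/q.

Compute successive convergents:
a_0 = 3: 3/1
a_1 = 1: 4/1
a_2 = 14: 59/15
a_3 = 4: 240/61

240/61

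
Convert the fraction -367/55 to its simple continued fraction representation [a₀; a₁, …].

-367 = -7·55 + 18, so a_0 = -7
55 = 3·18 + 1, so a_1 = 3
18 = 18·1 + 0, so a_2 = 18

[-7; 3, 18]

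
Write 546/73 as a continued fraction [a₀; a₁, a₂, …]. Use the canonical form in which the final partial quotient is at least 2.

[7; 2, 11, 1, 2]

⌊546/73⌋ = 7, remainder 35
⌊73/35⌋ = 2, remainder 3
⌊35/3⌋ = 11, remainder 2
⌊3/2⌋ = 1, remainder 1
⌊2/1⌋ = 2, remainder 0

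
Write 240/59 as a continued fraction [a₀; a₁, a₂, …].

Apply division with remainder until the remainder is 0:
⌊240/59⌋ = 4, remainder 4
⌊59/4⌋ = 14, remainder 3
⌊4/3⌋ = 1, remainder 1
⌊3/1⌋ = 3, remainder 0

[4; 14, 1, 3]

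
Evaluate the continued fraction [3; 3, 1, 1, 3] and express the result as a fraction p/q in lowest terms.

Use the convergent recurrence hₖ = aₖ·hₖ₋₁ + hₖ₋₂ (and likewise for the denominators kₖ):
a_0 = 3: 3/1
a_1 = 3: 10/3
a_2 = 1: 13/4
a_3 = 1: 23/7
a_4 = 3: 82/25

82/25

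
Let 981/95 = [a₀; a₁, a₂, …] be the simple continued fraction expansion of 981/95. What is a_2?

15

981 = 10·95 + 31, so a_0 = 10
95 = 3·31 + 2, so a_1 = 3
31 = 15·2 + 1, so a_2 = 15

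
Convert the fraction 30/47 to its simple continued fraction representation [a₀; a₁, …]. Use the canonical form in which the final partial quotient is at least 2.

⌊30/47⌋ = 0, remainder 30
⌊47/30⌋ = 1, remainder 17
⌊30/17⌋ = 1, remainder 13
⌊17/13⌋ = 1, remainder 4
⌊13/4⌋ = 3, remainder 1
⌊4/1⌋ = 4, remainder 0

[0; 1, 1, 1, 3, 4]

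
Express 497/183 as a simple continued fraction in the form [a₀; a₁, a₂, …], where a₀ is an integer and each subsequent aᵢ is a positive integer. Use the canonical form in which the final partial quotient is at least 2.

[2; 1, 2, 1, 1, 12, 2]

⌊497/183⌋ = 2, remainder 131
⌊183/131⌋ = 1, remainder 52
⌊131/52⌋ = 2, remainder 27
⌊52/27⌋ = 1, remainder 25
⌊27/25⌋ = 1, remainder 2
⌊25/2⌋ = 12, remainder 1
⌊2/1⌋ = 2, remainder 0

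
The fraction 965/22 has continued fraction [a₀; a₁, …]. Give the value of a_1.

Run the Euclidean algorithm, recording each quotient:
965 = 43·22 + 19, so a_0 = 43
22 = 1·19 + 3, so a_1 = 1

1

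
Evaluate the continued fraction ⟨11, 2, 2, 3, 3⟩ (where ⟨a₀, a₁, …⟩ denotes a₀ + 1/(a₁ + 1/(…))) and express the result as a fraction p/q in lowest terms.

639/56

a_0 = 11: 11/1
a_1 = 2: 23/2
a_2 = 2: 57/5
a_3 = 3: 194/17
a_4 = 3: 639/56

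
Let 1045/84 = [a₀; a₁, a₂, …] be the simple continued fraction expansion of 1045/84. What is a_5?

3

1045 = 12·84 + 37, so a_0 = 12
84 = 2·37 + 10, so a_1 = 2
37 = 3·10 + 7, so a_2 = 3
10 = 1·7 + 3, so a_3 = 1
7 = 2·3 + 1, so a_4 = 2
3 = 3·1 + 0, so a_5 = 3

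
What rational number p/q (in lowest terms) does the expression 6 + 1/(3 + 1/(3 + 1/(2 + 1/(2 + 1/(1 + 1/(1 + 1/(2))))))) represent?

2200/349

Start with 2.
1 + 1/(2/1) = 1 + 1/2 = 3/2
1 + 1/(3/2) = 1 + 2/3 = 5/3
2 + 1/(5/3) = 2 + 3/5 = 13/5
2 + 1/(13/5) = 2 + 5/13 = 31/13
3 + 1/(31/13) = 3 + 13/31 = 106/31
3 + 1/(106/31) = 3 + 31/106 = 349/106
6 + 1/(349/106) = 6 + 106/349 = 2200/349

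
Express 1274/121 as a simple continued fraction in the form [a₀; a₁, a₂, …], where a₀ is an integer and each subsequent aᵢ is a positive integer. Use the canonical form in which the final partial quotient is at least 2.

1274 = 10·121 + 64, so a_0 = 10
121 = 1·64 + 57, so a_1 = 1
64 = 1·57 + 7, so a_2 = 1
57 = 8·7 + 1, so a_3 = 8
7 = 7·1 + 0, so a_4 = 7

[10; 1, 1, 8, 7]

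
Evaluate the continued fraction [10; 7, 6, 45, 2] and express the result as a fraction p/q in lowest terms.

39818/3927

Start with 2.
45 + 1/(2/1) = 45 + 1/2 = 91/2
6 + 1/(91/2) = 6 + 2/91 = 548/91
7 + 1/(548/91) = 7 + 91/548 = 3927/548
10 + 1/(3927/548) = 10 + 548/3927 = 39818/3927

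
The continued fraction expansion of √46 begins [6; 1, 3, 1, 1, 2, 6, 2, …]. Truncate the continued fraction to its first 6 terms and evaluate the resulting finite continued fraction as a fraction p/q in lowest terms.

Start with 2.
1 + 1/(2/1) = 1 + 1/2 = 3/2
1 + 1/(3/2) = 1 + 2/3 = 5/3
3 + 1/(5/3) = 3 + 3/5 = 18/5
1 + 1/(18/5) = 1 + 5/18 = 23/18
6 + 1/(23/18) = 6 + 18/23 = 156/23

156/23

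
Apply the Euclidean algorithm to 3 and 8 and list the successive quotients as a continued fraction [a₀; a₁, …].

[0; 2, 1, 2]

3 = 0·8 + 3, so a_0 = 0
8 = 2·3 + 2, so a_1 = 2
3 = 1·2 + 1, so a_2 = 1
2 = 2·1 + 0, so a_3 = 2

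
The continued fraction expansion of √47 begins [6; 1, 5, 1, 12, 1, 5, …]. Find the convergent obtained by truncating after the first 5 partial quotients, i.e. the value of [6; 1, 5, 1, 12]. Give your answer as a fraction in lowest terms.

617/90

Starting at the tail and folding back:
Start with 12.
1 + 1/(12/1) = 1 + 1/12 = 13/12
5 + 1/(13/12) = 5 + 12/13 = 77/13
1 + 1/(77/13) = 1 + 13/77 = 90/77
6 + 1/(90/77) = 6 + 77/90 = 617/90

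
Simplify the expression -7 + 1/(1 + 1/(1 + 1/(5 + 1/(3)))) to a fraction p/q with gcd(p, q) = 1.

Use the convergent recurrence hₖ = aₖ·hₖ₋₁ + hₖ₋₂ (and likewise for the denominators kₖ):
a_0 = -7: -7/1
a_1 = 1: -6/1
a_2 = 1: -13/2
a_3 = 5: -71/11
a_4 = 3: -226/35

-226/35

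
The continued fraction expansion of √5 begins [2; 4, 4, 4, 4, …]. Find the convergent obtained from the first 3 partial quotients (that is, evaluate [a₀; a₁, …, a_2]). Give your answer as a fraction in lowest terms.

38/17

Build up convergents one term at a time:
a_0 = 2: 2/1
a_1 = 4: 9/4
a_2 = 4: 38/17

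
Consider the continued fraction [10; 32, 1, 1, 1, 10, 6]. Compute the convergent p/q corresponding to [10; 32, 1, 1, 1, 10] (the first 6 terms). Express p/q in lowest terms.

10482/1045

a_0 = 10: 10/1
a_1 = 32: 321/32
a_2 = 1: 331/33
a_3 = 1: 652/65
a_4 = 1: 983/98
a_5 = 10: 10482/1045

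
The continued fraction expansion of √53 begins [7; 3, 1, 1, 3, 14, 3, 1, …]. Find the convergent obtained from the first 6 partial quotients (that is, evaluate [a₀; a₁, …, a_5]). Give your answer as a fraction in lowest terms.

2599/357

a_0 = 7: 7/1
a_1 = 3: 22/3
a_2 = 1: 29/4
a_3 = 1: 51/7
a_4 = 3: 182/25
a_5 = 14: 2599/357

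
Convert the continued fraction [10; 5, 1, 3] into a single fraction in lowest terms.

Build up convergents one term at a time:
a_0 = 10: 10/1
a_1 = 5: 51/5
a_2 = 1: 61/6
a_3 = 3: 234/23

234/23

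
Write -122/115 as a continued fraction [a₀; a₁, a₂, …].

-122 ÷ 115 → quotient -2, remainder 108
115 ÷ 108 → quotient 1, remainder 7
108 ÷ 7 → quotient 15, remainder 3
7 ÷ 3 → quotient 2, remainder 1
3 ÷ 1 → quotient 3, remainder 0

[-2; 1, 15, 2, 3]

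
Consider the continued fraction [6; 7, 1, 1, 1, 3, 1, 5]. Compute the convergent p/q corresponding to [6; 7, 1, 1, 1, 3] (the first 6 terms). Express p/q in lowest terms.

515/84

Work from the innermost term outward:
Start with 3.
1 + 1/(3/1) = 1 + 1/3 = 4/3
1 + 1/(4/3) = 1 + 3/4 = 7/4
1 + 1/(7/4) = 1 + 4/7 = 11/7
7 + 1/(11/7) = 7 + 7/11 = 84/11
6 + 1/(84/11) = 6 + 11/84 = 515/84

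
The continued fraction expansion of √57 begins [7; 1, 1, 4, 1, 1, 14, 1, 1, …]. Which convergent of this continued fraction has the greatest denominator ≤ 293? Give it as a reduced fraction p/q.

2197/291

a_0 = 7: 7/1  (≤ bound)
a_1 = 1: 8/1  (≤ bound)
a_2 = 1: 15/2  (≤ bound)
a_3 = 4: 68/9  (≤ bound)
a_4 = 1: 83/11  (≤ bound)
a_5 = 1: 151/20  (≤ bound)
a_6 = 14: 2197/291  (≤ bound)
a_7 = 1: 2348/311  (> 293, stop)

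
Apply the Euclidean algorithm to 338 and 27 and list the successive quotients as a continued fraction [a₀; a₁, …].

[12; 1, 1, 13]

⌊338/27⌋ = 12, remainder 14
⌊27/14⌋ = 1, remainder 13
⌊14/13⌋ = 1, remainder 1
⌊13/1⌋ = 13, remainder 0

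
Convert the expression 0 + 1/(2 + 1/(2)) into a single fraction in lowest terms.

2/5

Compute successive convergents:
a_0 = 0: 0/1
a_1 = 2: 1/2
a_2 = 2: 2/5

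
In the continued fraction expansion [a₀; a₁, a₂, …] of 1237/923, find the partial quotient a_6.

9

1237 ÷ 923 → quotient 1, remainder 314
923 ÷ 314 → quotient 2, remainder 295
314 ÷ 295 → quotient 1, remainder 19
295 ÷ 19 → quotient 15, remainder 10
19 ÷ 10 → quotient 1, remainder 9
10 ÷ 9 → quotient 1, remainder 1
9 ÷ 1 → quotient 9, remainder 0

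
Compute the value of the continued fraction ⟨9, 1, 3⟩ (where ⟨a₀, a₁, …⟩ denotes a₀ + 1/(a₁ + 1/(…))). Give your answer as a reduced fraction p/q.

Start with 3.
1 + 1/(3/1) = 1 + 1/3 = 4/3
9 + 1/(4/3) = 9 + 3/4 = 39/4

39/4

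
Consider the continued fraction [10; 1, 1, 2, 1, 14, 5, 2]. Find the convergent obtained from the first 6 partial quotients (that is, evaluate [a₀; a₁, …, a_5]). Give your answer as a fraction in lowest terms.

1089/103

a_0 = 10: 10/1
a_1 = 1: 11/1
a_2 = 1: 21/2
a_3 = 2: 53/5
a_4 = 1: 74/7
a_5 = 14: 1089/103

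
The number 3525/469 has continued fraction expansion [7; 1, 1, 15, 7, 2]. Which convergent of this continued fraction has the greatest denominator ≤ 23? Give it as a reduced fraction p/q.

15/2

List convergents until the denominator exceeds the bound:
a_0 = 7: 7/1  (≤ bound)
a_1 = 1: 8/1  (≤ bound)
a_2 = 1: 15/2  (≤ bound)
a_3 = 15: 233/31  (> 23, stop)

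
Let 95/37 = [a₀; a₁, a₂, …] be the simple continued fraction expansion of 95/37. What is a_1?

Run the Euclidean algorithm, recording each quotient:
95 ÷ 37 → quotient 2, remainder 21
37 ÷ 21 → quotient 1, remainder 16

1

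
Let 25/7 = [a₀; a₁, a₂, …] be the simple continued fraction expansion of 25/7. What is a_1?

1

Apply division with remainder until the remainder is 0:
⌊25/7⌋ = 3, remainder 4
⌊7/4⌋ = 1, remainder 3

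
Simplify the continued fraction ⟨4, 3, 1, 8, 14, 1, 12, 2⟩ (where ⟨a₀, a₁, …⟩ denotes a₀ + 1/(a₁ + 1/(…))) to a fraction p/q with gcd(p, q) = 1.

Build up convergents one term at a time:
a_0 = 4: 4/1
a_1 = 3: 13/3
a_2 = 1: 17/4
a_3 = 8: 149/35
a_4 = 14: 2103/494
a_5 = 1: 2252/529
a_6 = 12: 29127/6842
a_7 = 2: 60506/14213

60506/14213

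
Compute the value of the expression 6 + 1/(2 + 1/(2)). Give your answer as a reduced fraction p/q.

32/5

Compute successive convergents:
a_0 = 6: 6/1
a_1 = 2: 13/2
a_2 = 2: 32/5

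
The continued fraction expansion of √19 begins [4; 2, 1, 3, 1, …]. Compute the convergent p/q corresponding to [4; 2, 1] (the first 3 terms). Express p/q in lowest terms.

Starting at the tail and folding back:
Start with 1.
2 + 1/(1/1) = 2 + 1/1 = 3/1
4 + 1/(3/1) = 4 + 1/3 = 13/3

13/3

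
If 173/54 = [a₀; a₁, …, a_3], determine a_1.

⌊173/54⌋ = 3, remainder 11
⌊54/11⌋ = 4, remainder 10

4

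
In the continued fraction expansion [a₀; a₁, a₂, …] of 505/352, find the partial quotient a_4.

15

505 ÷ 352 → quotient 1, remainder 153
352 ÷ 153 → quotient 2, remainder 46
153 ÷ 46 → quotient 3, remainder 15
46 ÷ 15 → quotient 3, remainder 1
15 ÷ 1 → quotient 15, remainder 0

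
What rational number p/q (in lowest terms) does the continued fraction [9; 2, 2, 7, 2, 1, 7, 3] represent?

26231/2789

Start with 3.
7 + 1/(3/1) = 7 + 1/3 = 22/3
1 + 1/(22/3) = 1 + 3/22 = 25/22
2 + 1/(25/22) = 2 + 22/25 = 72/25
7 + 1/(72/25) = 7 + 25/72 = 529/72
2 + 1/(529/72) = 2 + 72/529 = 1130/529
2 + 1/(1130/529) = 2 + 529/1130 = 2789/1130
9 + 1/(2789/1130) = 9 + 1130/2789 = 26231/2789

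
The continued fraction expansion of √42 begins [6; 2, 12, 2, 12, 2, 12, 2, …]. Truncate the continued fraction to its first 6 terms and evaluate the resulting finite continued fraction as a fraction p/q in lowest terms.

8749/1350

Start with 2.
12 + 1/(2/1) = 12 + 1/2 = 25/2
2 + 1/(25/2) = 2 + 2/25 = 52/25
12 + 1/(52/25) = 12 + 25/52 = 649/52
2 + 1/(649/52) = 2 + 52/649 = 1350/649
6 + 1/(1350/649) = 6 + 649/1350 = 8749/1350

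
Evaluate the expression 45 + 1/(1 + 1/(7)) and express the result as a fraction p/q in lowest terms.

a_0 = 45: 45/1
a_1 = 1: 46/1
a_2 = 7: 367/8

367/8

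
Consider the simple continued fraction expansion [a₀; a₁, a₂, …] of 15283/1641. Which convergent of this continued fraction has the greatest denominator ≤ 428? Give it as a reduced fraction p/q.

a_0 = 9: 9/1  (≤ bound)
a_1 = 3: 28/3  (≤ bound)
a_2 = 5: 149/16  (≤ bound)
a_3 = 5: 773/83  (≤ bound)
a_4 = 4: 3241/348  (≤ bound)
a_5 = 1: 4014/431  (> 428, stop)

3241/348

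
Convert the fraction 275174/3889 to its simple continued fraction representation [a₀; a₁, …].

Apply division with remainder until the remainder is 0:
⌊275174/3889⌋ = 70, remainder 2944
⌊3889/2944⌋ = 1, remainder 945
⌊2944/945⌋ = 3, remainder 109
⌊945/109⌋ = 8, remainder 73
⌊109/73⌋ = 1, remainder 36
⌊73/36⌋ = 2, remainder 1
⌊36/1⌋ = 36, remainder 0

[70; 1, 3, 8, 1, 2, 36]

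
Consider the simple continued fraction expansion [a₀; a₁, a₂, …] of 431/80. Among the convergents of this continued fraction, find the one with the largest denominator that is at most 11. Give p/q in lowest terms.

27/5

a_0 = 5: 5/1  (≤ bound)
a_1 = 2: 11/2  (≤ bound)
a_2 = 1: 16/3  (≤ bound)
a_3 = 1: 27/5  (≤ bound)
a_4 = 2: 70/13  (> 11, stop)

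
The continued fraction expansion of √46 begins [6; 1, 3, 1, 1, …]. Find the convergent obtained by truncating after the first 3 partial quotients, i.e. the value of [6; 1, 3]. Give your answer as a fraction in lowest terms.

27/4

a_0 = 6: 6/1
a_1 = 1: 7/1
a_2 = 3: 27/4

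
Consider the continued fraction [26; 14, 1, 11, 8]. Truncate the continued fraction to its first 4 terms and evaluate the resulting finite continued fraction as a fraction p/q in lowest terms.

4666/179

a_0 = 26: 26/1
a_1 = 14: 365/14
a_2 = 1: 391/15
a_3 = 11: 4666/179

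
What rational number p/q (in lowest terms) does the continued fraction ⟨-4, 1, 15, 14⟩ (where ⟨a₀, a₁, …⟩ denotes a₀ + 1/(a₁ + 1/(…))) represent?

Build up convergents one term at a time:
a_0 = -4: -4/1
a_1 = 1: -3/1
a_2 = 15: -49/16
a_3 = 14: -689/225

-689/225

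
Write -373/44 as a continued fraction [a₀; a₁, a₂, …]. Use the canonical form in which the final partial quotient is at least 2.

-373 ÷ 44 → quotient -9, remainder 23
44 ÷ 23 → quotient 1, remainder 21
23 ÷ 21 → quotient 1, remainder 2
21 ÷ 2 → quotient 10, remainder 1
2 ÷ 1 → quotient 2, remainder 0

[-9; 1, 1, 10, 2]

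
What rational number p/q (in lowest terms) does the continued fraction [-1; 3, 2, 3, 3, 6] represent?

Start with 6.
3 + 1/(6/1) = 3 + 1/6 = 19/6
3 + 1/(19/6) = 3 + 6/19 = 63/19
2 + 1/(63/19) = 2 + 19/63 = 145/63
3 + 1/(145/63) = 3 + 63/145 = 498/145
-1 + 1/(498/145) = -1 + 145/498 = -353/498

-353/498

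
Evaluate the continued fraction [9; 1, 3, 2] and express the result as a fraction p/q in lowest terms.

88/9

a_0 = 9: 9/1
a_1 = 1: 10/1
a_2 = 3: 39/4
a_3 = 2: 88/9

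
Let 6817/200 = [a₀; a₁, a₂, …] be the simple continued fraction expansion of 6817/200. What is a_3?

6817 ÷ 200 → quotient 34, remainder 17
200 ÷ 17 → quotient 11, remainder 13
17 ÷ 13 → quotient 1, remainder 4
13 ÷ 4 → quotient 3, remainder 1

3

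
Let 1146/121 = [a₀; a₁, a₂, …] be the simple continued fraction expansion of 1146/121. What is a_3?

Apply division with remainder until the remainder is 0:
⌊1146/121⌋ = 9, remainder 57
⌊121/57⌋ = 2, remainder 7
⌊57/7⌋ = 8, remainder 1
⌊7/1⌋ = 7, remainder 0

7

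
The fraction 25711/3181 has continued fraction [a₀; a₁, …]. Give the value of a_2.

10

25711 = 8·3181 + 263, so a_0 = 8
3181 = 12·263 + 25, so a_1 = 12
263 = 10·25 + 13, so a_2 = 10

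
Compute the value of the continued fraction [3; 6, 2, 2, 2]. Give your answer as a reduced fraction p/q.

243/77

Start with 2.
2 + 1/(2/1) = 2 + 1/2 = 5/2
2 + 1/(5/2) = 2 + 2/5 = 12/5
6 + 1/(12/5) = 6 + 5/12 = 77/12
3 + 1/(77/12) = 3 + 12/77 = 243/77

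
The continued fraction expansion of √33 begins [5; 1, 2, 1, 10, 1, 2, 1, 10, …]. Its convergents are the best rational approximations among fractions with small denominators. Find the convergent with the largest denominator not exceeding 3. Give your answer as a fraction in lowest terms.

List convergents until the denominator exceeds the bound:
a_0 = 5: 5/1  (≤ bound)
a_1 = 1: 6/1  (≤ bound)
a_2 = 2: 17/3  (≤ bound)
a_3 = 1: 23/4  (> 3, stop)

17/3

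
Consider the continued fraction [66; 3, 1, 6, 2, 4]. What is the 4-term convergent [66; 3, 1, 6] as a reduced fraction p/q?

Collapse the nested fraction from the inside out:
Start with 6.
1 + 1/(6/1) = 1 + 1/6 = 7/6
3 + 1/(7/6) = 3 + 6/7 = 27/7
66 + 1/(27/7) = 66 + 7/27 = 1789/27

1789/27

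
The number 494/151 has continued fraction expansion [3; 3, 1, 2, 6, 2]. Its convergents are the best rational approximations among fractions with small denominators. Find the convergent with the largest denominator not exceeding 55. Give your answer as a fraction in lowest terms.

List convergents until the denominator exceeds the bound:
a_0 = 3: 3/1  (≤ bound)
a_1 = 3: 10/3  (≤ bound)
a_2 = 1: 13/4  (≤ bound)
a_3 = 2: 36/11  (≤ bound)
a_4 = 6: 229/70  (> 55, stop)

36/11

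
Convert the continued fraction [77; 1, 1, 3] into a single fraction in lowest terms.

Starting at the tail and folding back:
Start with 3.
1 + 1/(3/1) = 1 + 1/3 = 4/3
1 + 1/(4/3) = 1 + 3/4 = 7/4
77 + 1/(7/4) = 77 + 4/7 = 543/7

543/7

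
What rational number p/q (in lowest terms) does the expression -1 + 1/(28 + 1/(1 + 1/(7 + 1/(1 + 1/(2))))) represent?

-725/751

Start with 2.
1 + 1/(2/1) = 1 + 1/2 = 3/2
7 + 1/(3/2) = 7 + 2/3 = 23/3
1 + 1/(23/3) = 1 + 3/23 = 26/23
28 + 1/(26/23) = 28 + 23/26 = 751/26
-1 + 1/(751/26) = -1 + 26/751 = -725/751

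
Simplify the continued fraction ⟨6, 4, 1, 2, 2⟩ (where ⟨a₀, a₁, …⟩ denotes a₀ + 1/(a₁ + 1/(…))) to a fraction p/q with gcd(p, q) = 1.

205/33

Work from the innermost term outward:
Start with 2.
2 + 1/(2/1) = 2 + 1/2 = 5/2
1 + 1/(5/2) = 1 + 2/5 = 7/5
4 + 1/(7/5) = 4 + 5/7 = 33/7
6 + 1/(33/7) = 6 + 7/33 = 205/33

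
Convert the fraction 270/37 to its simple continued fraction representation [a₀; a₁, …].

270 = 7·37 + 11, so a_0 = 7
37 = 3·11 + 4, so a_1 = 3
11 = 2·4 + 3, so a_2 = 2
4 = 1·3 + 1, so a_3 = 1
3 = 3·1 + 0, so a_4 = 3

[7; 3, 2, 1, 3]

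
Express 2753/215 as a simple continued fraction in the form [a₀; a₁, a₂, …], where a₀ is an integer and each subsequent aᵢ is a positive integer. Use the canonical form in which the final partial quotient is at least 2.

2753 = 12·215 + 173, so a_0 = 12
215 = 1·173 + 42, so a_1 = 1
173 = 4·42 + 5, so a_2 = 4
42 = 8·5 + 2, so a_3 = 8
5 = 2·2 + 1, so a_4 = 2
2 = 2·1 + 0, so a_5 = 2

[12; 1, 4, 8, 2, 2]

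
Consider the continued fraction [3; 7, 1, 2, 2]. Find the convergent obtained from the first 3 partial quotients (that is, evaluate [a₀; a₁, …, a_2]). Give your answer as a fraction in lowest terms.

Start with 1.
7 + 1/(1/1) = 7 + 1/1 = 8/1
3 + 1/(8/1) = 3 + 1/8 = 25/8

25/8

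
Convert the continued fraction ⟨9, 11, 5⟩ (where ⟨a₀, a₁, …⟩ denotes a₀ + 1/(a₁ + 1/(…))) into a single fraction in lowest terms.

Use the convergent recurrence hₖ = aₖ·hₖ₋₁ + hₖ₋₂ (and likewise for the denominators kₖ):
a_0 = 9: 9/1
a_1 = 11: 100/11
a_2 = 5: 509/56

509/56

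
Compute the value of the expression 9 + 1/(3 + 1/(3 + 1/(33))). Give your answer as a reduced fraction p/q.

Build up convergents one term at a time:
a_0 = 9: 9/1
a_1 = 3: 28/3
a_2 = 3: 93/10
a_3 = 33: 3097/333

3097/333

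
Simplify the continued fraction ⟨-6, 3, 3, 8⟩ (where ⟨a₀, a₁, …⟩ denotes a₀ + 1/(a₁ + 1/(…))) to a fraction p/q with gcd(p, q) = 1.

a_0 = -6: -6/1
a_1 = 3: -17/3
a_2 = 3: -57/10
a_3 = 8: -473/83

-473/83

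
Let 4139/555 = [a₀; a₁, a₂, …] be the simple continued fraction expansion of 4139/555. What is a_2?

5

Repeatedly divide and take the remainder:
4139 ÷ 555 → quotient 7, remainder 254
555 ÷ 254 → quotient 2, remainder 47
254 ÷ 47 → quotient 5, remainder 19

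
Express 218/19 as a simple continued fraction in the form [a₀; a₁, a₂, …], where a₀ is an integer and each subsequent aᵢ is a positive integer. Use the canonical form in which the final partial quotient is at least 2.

[11; 2, 9]

218 ÷ 19 → quotient 11, remainder 9
19 ÷ 9 → quotient 2, remainder 1
9 ÷ 1 → quotient 9, remainder 0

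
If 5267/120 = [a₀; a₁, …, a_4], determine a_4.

5267 = 43·120 + 107, so a_0 = 43
120 = 1·107 + 13, so a_1 = 1
107 = 8·13 + 3, so a_2 = 8
13 = 4·3 + 1, so a_3 = 4
3 = 3·1 + 0, so a_4 = 3

3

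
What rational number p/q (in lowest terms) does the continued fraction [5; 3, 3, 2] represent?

Start with 2.
3 + 1/(2/1) = 3 + 1/2 = 7/2
3 + 1/(7/2) = 3 + 2/7 = 23/7
5 + 1/(23/7) = 5 + 7/23 = 122/23

122/23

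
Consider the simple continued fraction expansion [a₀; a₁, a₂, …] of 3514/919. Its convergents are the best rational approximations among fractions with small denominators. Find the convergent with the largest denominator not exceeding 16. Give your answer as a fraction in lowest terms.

a_0 = 3: 3/1  (≤ bound)
a_1 = 1: 4/1  (≤ bound)
a_2 = 4: 19/5  (≤ bound)
a_3 = 1: 23/6  (≤ bound)
a_4 = 2: 65/17  (> 16, stop)

23/6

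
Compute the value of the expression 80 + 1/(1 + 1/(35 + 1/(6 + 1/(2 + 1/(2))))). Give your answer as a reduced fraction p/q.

Start with 2.
2 + 1/(2/1) = 2 + 1/2 = 5/2
6 + 1/(5/2) = 6 + 2/5 = 32/5
35 + 1/(32/5) = 35 + 5/32 = 1125/32
1 + 1/(1125/32) = 1 + 32/1125 = 1157/1125
80 + 1/(1157/1125) = 80 + 1125/1157 = 93685/1157

93685/1157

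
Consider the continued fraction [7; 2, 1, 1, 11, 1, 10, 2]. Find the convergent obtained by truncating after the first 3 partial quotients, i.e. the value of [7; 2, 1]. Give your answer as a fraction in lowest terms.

Use the convergent recurrence hₖ = aₖ·hₖ₋₁ + hₖ₋₂ (and likewise for the denominators kₖ):
a_0 = 7: 7/1
a_1 = 2: 15/2
a_2 = 1: 22/3

22/3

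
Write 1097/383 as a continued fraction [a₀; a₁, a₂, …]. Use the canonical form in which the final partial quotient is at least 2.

[2; 1, 6, 2, 1, 2, 1, 4]

⌊1097/383⌋ = 2, remainder 331
⌊383/331⌋ = 1, remainder 52
⌊331/52⌋ = 6, remainder 19
⌊52/19⌋ = 2, remainder 14
⌊19/14⌋ = 1, remainder 5
⌊14/5⌋ = 2, remainder 4
⌊5/4⌋ = 1, remainder 1
⌊4/1⌋ = 4, remainder 0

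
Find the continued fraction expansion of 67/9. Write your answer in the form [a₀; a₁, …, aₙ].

Run the Euclidean algorithm, recording each quotient:
⌊67/9⌋ = 7, remainder 4
⌊9/4⌋ = 2, remainder 1
⌊4/1⌋ = 4, remainder 0

[7; 2, 4]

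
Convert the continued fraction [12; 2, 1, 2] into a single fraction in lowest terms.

Work from the innermost term outward:
Start with 2.
1 + 1/(2/1) = 1 + 1/2 = 3/2
2 + 1/(3/2) = 2 + 2/3 = 8/3
12 + 1/(8/3) = 12 + 3/8 = 99/8

99/8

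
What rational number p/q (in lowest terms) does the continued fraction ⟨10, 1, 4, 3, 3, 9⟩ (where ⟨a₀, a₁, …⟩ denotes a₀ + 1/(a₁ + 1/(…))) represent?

Start with 9.
3 + 1/(9/1) = 3 + 1/9 = 28/9
3 + 1/(28/9) = 3 + 9/28 = 93/28
4 + 1/(93/28) = 4 + 28/93 = 400/93
1 + 1/(400/93) = 1 + 93/400 = 493/400
10 + 1/(493/400) = 10 + 400/493 = 5330/493

5330/493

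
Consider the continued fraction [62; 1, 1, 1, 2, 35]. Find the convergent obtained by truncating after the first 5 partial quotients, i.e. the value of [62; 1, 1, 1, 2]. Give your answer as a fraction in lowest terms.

Start with 2.
1 + 1/(2/1) = 1 + 1/2 = 3/2
1 + 1/(3/2) = 1 + 2/3 = 5/3
1 + 1/(5/3) = 1 + 3/5 = 8/5
62 + 1/(8/5) = 62 + 5/8 = 501/8

501/8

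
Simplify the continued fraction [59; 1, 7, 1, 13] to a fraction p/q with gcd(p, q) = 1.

7486/125

Use the convergent recurrence hₖ = aₖ·hₖ₋₁ + hₖ₋₂ (and likewise for the denominators kₖ):
a_0 = 59: 59/1
a_1 = 1: 60/1
a_2 = 7: 479/8
a_3 = 1: 539/9
a_4 = 13: 7486/125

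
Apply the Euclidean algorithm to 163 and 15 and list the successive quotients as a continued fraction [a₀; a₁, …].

163 = 10·15 + 13, so a_0 = 10
15 = 1·13 + 2, so a_1 = 1
13 = 6·2 + 1, so a_2 = 6
2 = 2·1 + 0, so a_3 = 2

[10; 1, 6, 2]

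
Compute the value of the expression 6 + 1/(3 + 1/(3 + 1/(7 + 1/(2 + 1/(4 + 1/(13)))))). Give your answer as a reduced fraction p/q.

Use the convergent recurrence hₖ = aₖ·hₖ₋₁ + hₖ₋₂ (and likewise for the denominators kₖ):
a_0 = 6: 6/1
a_1 = 3: 19/3
a_2 = 3: 63/10
a_3 = 7: 460/73
a_4 = 2: 983/156
a_5 = 4: 4392/697
a_6 = 13: 58079/9217

58079/9217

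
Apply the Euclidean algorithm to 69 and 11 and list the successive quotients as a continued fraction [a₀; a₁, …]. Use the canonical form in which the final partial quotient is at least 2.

[6; 3, 1, 2]

69 = 6·11 + 3, so a_0 = 6
11 = 3·3 + 2, so a_1 = 3
3 = 1·2 + 1, so a_2 = 1
2 = 2·1 + 0, so a_3 = 2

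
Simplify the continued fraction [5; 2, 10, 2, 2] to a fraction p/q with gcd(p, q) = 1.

Use the convergent recurrence hₖ = aₖ·hₖ₋₁ + hₖ₋₂ (and likewise for the denominators kₖ):
a_0 = 5: 5/1
a_1 = 2: 11/2
a_2 = 10: 115/21
a_3 = 2: 241/44
a_4 = 2: 597/109

597/109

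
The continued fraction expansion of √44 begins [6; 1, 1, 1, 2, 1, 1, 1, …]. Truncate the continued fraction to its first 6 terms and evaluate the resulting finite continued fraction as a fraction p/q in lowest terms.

73/11

Compute successive convergents:
a_0 = 6: 6/1
a_1 = 1: 7/1
a_2 = 1: 13/2
a_3 = 1: 20/3
a_4 = 2: 53/8
a_5 = 1: 73/11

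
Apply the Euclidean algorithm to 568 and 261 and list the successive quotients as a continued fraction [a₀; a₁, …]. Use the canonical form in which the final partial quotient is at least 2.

[2; 5, 1, 2, 15]

⌊568/261⌋ = 2, remainder 46
⌊261/46⌋ = 5, remainder 31
⌊46/31⌋ = 1, remainder 15
⌊31/15⌋ = 2, remainder 1
⌊15/1⌋ = 15, remainder 0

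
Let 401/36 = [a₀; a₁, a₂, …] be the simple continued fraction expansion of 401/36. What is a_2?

Repeatedly divide and take the remainder:
⌊401/36⌋ = 11, remainder 5
⌊36/5⌋ = 7, remainder 1
⌊5/1⌋ = 5, remainder 0

5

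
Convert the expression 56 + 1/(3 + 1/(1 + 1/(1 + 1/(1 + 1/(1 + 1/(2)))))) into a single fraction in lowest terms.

a_0 = 56: 56/1
a_1 = 3: 169/3
a_2 = 1: 225/4
a_3 = 1: 394/7
a_4 = 1: 619/11
a_5 = 1: 1013/18
a_6 = 2: 2645/47

2645/47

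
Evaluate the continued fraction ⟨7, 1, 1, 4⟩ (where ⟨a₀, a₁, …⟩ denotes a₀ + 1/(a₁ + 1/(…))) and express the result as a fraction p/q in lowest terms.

Collapse the nested fraction from the inside out:
Start with 4.
1 + 1/(4/1) = 1 + 1/4 = 5/4
1 + 1/(5/4) = 1 + 4/5 = 9/5
7 + 1/(9/5) = 7 + 5/9 = 68/9

68/9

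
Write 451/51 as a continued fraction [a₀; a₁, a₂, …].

[8; 1, 5, 2, 1, 2]

Apply division with remainder until the remainder is 0:
451 ÷ 51 → quotient 8, remainder 43
51 ÷ 43 → quotient 1, remainder 8
43 ÷ 8 → quotient 5, remainder 3
8 ÷ 3 → quotient 2, remainder 2
3 ÷ 2 → quotient 1, remainder 1
2 ÷ 1 → quotient 2, remainder 0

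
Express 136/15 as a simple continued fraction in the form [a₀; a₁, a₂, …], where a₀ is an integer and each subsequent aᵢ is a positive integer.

136 = 9·15 + 1, so a_0 = 9
15 = 15·1 + 0, so a_1 = 15

[9; 15]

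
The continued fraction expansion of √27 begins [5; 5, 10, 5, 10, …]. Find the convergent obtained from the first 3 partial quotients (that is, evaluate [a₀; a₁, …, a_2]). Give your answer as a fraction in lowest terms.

265/51

Start with 10.
5 + 1/(10/1) = 5 + 1/10 = 51/10
5 + 1/(51/10) = 5 + 10/51 = 265/51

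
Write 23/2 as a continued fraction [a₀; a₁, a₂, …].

[11; 2]

Run the Euclidean algorithm, recording each quotient:
23 = 11·2 + 1, so a_0 = 11
2 = 2·1 + 0, so a_1 = 2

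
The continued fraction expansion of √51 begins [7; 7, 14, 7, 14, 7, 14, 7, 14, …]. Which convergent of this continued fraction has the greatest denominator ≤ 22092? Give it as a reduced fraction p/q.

70693/9899

a_0 = 7: 7/1  (≤ bound)
a_1 = 7: 50/7  (≤ bound)
a_2 = 14: 707/99  (≤ bound)
a_3 = 7: 4999/700  (≤ bound)
a_4 = 14: 70693/9899  (≤ bound)
a_5 = 7: 499850/69993  (> 22092, stop)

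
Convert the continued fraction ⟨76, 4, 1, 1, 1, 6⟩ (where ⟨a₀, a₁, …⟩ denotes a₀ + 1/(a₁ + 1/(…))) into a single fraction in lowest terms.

7088/93

Build up convergents one term at a time:
a_0 = 76: 76/1
a_1 = 4: 305/4
a_2 = 1: 381/5
a_3 = 1: 686/9
a_4 = 1: 1067/14
a_5 = 6: 7088/93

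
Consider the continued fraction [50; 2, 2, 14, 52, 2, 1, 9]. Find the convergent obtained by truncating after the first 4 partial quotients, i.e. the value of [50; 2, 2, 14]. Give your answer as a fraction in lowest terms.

Compute successive convergents:
a_0 = 50: 50/1
a_1 = 2: 101/2
a_2 = 2: 252/5
a_3 = 14: 3629/72

3629/72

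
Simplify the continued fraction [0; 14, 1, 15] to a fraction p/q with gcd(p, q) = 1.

16/239

Compute successive convergents:
a_0 = 0: 0/1
a_1 = 14: 1/14
a_2 = 1: 1/15
a_3 = 15: 16/239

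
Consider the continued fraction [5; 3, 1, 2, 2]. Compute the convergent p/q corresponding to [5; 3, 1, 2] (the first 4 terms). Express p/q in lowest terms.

58/11

a_0 = 5: 5/1
a_1 = 3: 16/3
a_2 = 1: 21/4
a_3 = 2: 58/11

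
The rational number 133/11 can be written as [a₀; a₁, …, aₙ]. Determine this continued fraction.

Repeatedly divide and take the remainder:
133 = 12·11 + 1, so a_0 = 12
11 = 11·1 + 0, so a_1 = 11

[12; 11]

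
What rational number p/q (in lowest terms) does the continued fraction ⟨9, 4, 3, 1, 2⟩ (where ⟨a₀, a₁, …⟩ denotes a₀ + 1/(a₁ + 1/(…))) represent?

434/47

Collapse the nested fraction from the inside out:
Start with 2.
1 + 1/(2/1) = 1 + 1/2 = 3/2
3 + 1/(3/2) = 3 + 2/3 = 11/3
4 + 1/(11/3) = 4 + 3/11 = 47/11
9 + 1/(47/11) = 9 + 11/47 = 434/47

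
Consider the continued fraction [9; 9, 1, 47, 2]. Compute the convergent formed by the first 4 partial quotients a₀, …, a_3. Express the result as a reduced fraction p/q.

Build up convergents one term at a time:
a_0 = 9: 9/1
a_1 = 9: 82/9
a_2 = 1: 91/10
a_3 = 47: 4359/479

4359/479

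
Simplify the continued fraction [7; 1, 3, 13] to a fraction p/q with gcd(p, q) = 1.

Start with 13.
3 + 1/(13/1) = 3 + 1/13 = 40/13
1 + 1/(40/13) = 1 + 13/40 = 53/40
7 + 1/(53/40) = 7 + 40/53 = 411/53

411/53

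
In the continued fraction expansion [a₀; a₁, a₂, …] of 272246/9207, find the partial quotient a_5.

Apply division with remainder until the remainder is 0:
272246 ÷ 9207 → quotient 29, remainder 5243
9207 ÷ 5243 → quotient 1, remainder 3964
5243 ÷ 3964 → quotient 1, remainder 1279
3964 ÷ 1279 → quotient 3, remainder 127
1279 ÷ 127 → quotient 10, remainder 9
127 ÷ 9 → quotient 14, remainder 1

14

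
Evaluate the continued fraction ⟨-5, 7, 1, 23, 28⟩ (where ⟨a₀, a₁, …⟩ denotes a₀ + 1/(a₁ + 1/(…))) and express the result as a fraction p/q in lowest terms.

Build up convergents one term at a time:
a_0 = -5: -5/1
a_1 = 7: -34/7
a_2 = 1: -39/8
a_3 = 23: -931/191
a_4 = 28: -26107/5356

-26107/5356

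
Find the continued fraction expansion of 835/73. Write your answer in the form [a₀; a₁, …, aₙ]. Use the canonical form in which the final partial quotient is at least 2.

⌊835/73⌋ = 11, remainder 32
⌊73/32⌋ = 2, remainder 9
⌊32/9⌋ = 3, remainder 5
⌊9/5⌋ = 1, remainder 4
⌊5/4⌋ = 1, remainder 1
⌊4/1⌋ = 4, remainder 0

[11; 2, 3, 1, 1, 4]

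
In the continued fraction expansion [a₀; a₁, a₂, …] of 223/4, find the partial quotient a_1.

Run the Euclidean algorithm, recording each quotient:
223 = 55·4 + 3, so a_0 = 55
4 = 1·3 + 1, so a_1 = 1

1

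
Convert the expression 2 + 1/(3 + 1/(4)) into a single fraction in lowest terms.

30/13

Compute successive convergents:
a_0 = 2: 2/1
a_1 = 3: 7/3
a_2 = 4: 30/13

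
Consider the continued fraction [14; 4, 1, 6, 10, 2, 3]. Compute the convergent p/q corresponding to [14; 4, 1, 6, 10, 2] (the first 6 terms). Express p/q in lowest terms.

10285/724

Work from the innermost term outward:
Start with 2.
10 + 1/(2/1) = 10 + 1/2 = 21/2
6 + 1/(21/2) = 6 + 2/21 = 128/21
1 + 1/(128/21) = 1 + 21/128 = 149/128
4 + 1/(149/128) = 4 + 128/149 = 724/149
14 + 1/(724/149) = 14 + 149/724 = 10285/724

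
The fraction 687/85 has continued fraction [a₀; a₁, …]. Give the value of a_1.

⌊687/85⌋ = 8, remainder 7
⌊85/7⌋ = 12, remainder 1

12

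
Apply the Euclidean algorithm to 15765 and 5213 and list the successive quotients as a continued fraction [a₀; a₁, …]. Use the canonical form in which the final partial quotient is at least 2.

[3; 41, 2, 1, 2, 7, 2]

Repeatedly divide and take the remainder:
15765 ÷ 5213 → quotient 3, remainder 126
5213 ÷ 126 → quotient 41, remainder 47
126 ÷ 47 → quotient 2, remainder 32
47 ÷ 32 → quotient 1, remainder 15
32 ÷ 15 → quotient 2, remainder 2
15 ÷ 2 → quotient 7, remainder 1
2 ÷ 1 → quotient 2, remainder 0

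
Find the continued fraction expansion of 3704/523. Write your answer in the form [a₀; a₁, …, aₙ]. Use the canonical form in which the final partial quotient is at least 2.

3704 ÷ 523 → quotient 7, remainder 43
523 ÷ 43 → quotient 12, remainder 7
43 ÷ 7 → quotient 6, remainder 1
7 ÷ 1 → quotient 7, remainder 0

[7; 12, 6, 7]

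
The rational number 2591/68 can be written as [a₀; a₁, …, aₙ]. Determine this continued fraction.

Repeatedly divide and take the remainder:
⌊2591/68⌋ = 38, remainder 7
⌊68/7⌋ = 9, remainder 5
⌊7/5⌋ = 1, remainder 2
⌊5/2⌋ = 2, remainder 1
⌊2/1⌋ = 2, remainder 0

[38; 9, 1, 2, 2]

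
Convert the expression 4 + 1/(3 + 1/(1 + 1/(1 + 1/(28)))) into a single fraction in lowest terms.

857/200

Start with 28.
1 + 1/(28/1) = 1 + 1/28 = 29/28
1 + 1/(29/28) = 1 + 28/29 = 57/29
3 + 1/(57/29) = 3 + 29/57 = 200/57
4 + 1/(200/57) = 4 + 57/200 = 857/200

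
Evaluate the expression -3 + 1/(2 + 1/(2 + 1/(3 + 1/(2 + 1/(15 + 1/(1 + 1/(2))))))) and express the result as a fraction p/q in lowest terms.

-4879/1884

Start with 2.
1 + 1/(2/1) = 1 + 1/2 = 3/2
15 + 1/(3/2) = 15 + 2/3 = 47/3
2 + 1/(47/3) = 2 + 3/47 = 97/47
3 + 1/(97/47) = 3 + 47/97 = 338/97
2 + 1/(338/97) = 2 + 97/338 = 773/338
2 + 1/(773/338) = 2 + 338/773 = 1884/773
-3 + 1/(1884/773) = -3 + 773/1884 = -4879/1884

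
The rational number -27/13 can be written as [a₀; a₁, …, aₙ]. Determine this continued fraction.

[-3; 1, 12]

⌊-27/13⌋ = -3, remainder 12
⌊13/12⌋ = 1, remainder 1
⌊12/1⌋ = 12, remainder 0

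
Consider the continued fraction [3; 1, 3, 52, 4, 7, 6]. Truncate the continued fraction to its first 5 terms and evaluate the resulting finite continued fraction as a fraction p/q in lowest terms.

Work from the innermost term outward:
Start with 4.
52 + 1/(4/1) = 52 + 1/4 = 209/4
3 + 1/(209/4) = 3 + 4/209 = 631/209
1 + 1/(631/209) = 1 + 209/631 = 840/631
3 + 1/(840/631) = 3 + 631/840 = 3151/840

3151/840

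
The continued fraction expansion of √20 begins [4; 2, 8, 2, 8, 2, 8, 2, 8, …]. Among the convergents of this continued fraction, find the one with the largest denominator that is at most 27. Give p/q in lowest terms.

76/17

List convergents until the denominator exceeds the bound:
a_0 = 4: 4/1  (≤ bound)
a_1 = 2: 9/2  (≤ bound)
a_2 = 8: 76/17  (≤ bound)
a_3 = 2: 161/36  (> 27, stop)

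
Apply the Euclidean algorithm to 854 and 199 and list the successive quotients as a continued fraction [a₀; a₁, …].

[4; 3, 2, 3, 8]

Run the Euclidean algorithm, recording each quotient:
854 ÷ 199 → quotient 4, remainder 58
199 ÷ 58 → quotient 3, remainder 25
58 ÷ 25 → quotient 2, remainder 8
25 ÷ 8 → quotient 3, remainder 1
8 ÷ 1 → quotient 8, remainder 0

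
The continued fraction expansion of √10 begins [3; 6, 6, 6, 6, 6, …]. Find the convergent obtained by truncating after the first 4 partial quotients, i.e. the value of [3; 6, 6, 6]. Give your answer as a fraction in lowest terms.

721/228

Build up convergents one term at a time:
a_0 = 3: 3/1
a_1 = 6: 19/6
a_2 = 6: 117/37
a_3 = 6: 721/228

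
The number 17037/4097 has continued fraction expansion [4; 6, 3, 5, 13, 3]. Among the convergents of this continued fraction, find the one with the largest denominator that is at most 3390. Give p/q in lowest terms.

5539/1332

List convergents until the denominator exceeds the bound:
a_0 = 4: 4/1  (≤ bound)
a_1 = 6: 25/6  (≤ bound)
a_2 = 3: 79/19  (≤ bound)
a_3 = 5: 420/101  (≤ bound)
a_4 = 13: 5539/1332  (≤ bound)
a_5 = 3: 17037/4097  (> 3390, stop)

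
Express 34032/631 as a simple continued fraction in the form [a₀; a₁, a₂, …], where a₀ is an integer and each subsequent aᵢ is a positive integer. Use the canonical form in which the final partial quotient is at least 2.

[53; 1, 14, 42]

34032 = 53·631 + 589, so a_0 = 53
631 = 1·589 + 42, so a_1 = 1
589 = 14·42 + 1, so a_2 = 14
42 = 42·1 + 0, so a_3 = 42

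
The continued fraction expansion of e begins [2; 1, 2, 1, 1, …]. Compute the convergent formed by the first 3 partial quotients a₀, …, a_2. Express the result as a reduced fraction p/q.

8/3

Collapse the nested fraction from the inside out:
Start with 2.
1 + 1/(2/1) = 1 + 1/2 = 3/2
2 + 1/(3/2) = 2 + 2/3 = 8/3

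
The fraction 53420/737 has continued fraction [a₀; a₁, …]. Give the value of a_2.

Apply division with remainder until the remainder is 0:
⌊53420/737⌋ = 72, remainder 356
⌊737/356⌋ = 2, remainder 25
⌊356/25⌋ = 14, remainder 6

14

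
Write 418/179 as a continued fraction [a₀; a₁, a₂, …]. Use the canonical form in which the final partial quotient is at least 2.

[2; 2, 1, 59]

⌊418/179⌋ = 2, remainder 60
⌊179/60⌋ = 2, remainder 59
⌊60/59⌋ = 1, remainder 1
⌊59/1⌋ = 59, remainder 0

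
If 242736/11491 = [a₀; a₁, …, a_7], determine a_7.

242736 = 21·11491 + 1425, so a_0 = 21
11491 = 8·1425 + 91, so a_1 = 8
1425 = 15·91 + 60, so a_2 = 15
91 = 1·60 + 31, so a_3 = 1
60 = 1·31 + 29, so a_4 = 1
31 = 1·29 + 2, so a_5 = 1
29 = 14·2 + 1, so a_6 = 14
2 = 2·1 + 0, so a_7 = 2

2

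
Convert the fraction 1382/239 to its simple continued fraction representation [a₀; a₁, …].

[5; 1, 3, 1, 1, 2, 10]

1382 ÷ 239 → quotient 5, remainder 187
239 ÷ 187 → quotient 1, remainder 52
187 ÷ 52 → quotient 3, remainder 31
52 ÷ 31 → quotient 1, remainder 21
31 ÷ 21 → quotient 1, remainder 10
21 ÷ 10 → quotient 2, remainder 1
10 ÷ 1 → quotient 10, remainder 0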